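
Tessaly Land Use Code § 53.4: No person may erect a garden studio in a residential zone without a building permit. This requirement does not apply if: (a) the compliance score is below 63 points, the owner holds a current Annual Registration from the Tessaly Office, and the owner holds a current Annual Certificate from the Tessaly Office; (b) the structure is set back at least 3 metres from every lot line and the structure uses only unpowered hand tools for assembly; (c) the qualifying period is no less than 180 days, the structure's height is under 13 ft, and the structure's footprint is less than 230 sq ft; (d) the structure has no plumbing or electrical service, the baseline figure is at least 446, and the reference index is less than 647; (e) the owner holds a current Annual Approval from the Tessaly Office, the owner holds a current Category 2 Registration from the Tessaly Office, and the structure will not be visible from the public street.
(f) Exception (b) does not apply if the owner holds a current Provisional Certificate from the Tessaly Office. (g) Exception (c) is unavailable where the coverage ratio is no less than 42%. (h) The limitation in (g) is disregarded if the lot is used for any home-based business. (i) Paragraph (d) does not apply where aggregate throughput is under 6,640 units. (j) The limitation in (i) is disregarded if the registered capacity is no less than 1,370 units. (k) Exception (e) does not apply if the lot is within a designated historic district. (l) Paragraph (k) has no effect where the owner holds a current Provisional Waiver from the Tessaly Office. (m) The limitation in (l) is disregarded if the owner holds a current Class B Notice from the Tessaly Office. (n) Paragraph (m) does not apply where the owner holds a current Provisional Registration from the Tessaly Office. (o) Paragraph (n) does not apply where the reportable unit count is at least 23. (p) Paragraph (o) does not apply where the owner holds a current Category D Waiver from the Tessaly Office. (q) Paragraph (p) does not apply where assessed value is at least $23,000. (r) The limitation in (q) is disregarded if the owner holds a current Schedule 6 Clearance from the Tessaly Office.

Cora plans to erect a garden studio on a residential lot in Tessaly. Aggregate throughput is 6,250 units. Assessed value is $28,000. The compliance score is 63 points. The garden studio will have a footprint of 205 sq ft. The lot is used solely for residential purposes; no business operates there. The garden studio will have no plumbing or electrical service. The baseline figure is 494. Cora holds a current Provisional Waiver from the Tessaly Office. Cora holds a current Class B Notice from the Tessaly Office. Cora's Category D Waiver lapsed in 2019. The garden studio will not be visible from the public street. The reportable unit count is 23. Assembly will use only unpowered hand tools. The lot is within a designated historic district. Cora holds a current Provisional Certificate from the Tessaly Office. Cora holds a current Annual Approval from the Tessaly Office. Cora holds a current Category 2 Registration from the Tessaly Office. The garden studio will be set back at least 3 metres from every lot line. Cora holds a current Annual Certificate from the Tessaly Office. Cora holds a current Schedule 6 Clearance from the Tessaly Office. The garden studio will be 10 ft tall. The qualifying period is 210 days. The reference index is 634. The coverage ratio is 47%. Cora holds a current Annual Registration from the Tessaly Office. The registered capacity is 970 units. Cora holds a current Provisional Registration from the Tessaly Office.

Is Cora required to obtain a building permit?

Yes — Cora must obtain a building permit.

Exception (a) fails — the compliance score is 63 points, not below 63 points.
Exception (b) is satisfied on its face — the setback is at least 3 m on every side; assembly uses only hand tools. But: (f) operates against (b): a current Provisional Certificate is held. (b) is therefore removed.
Exception (c): the qualifying period is 210 days, meeting the 180 days threshold; the structure's height is 10 ft, under the 13 ft limit; the structure's footprint is 205 sq ft, less than the 230 sq ft limit — every condition holds. But: (g) operates against (c): the coverage ratio is 47%, meeting the 42% threshold. (h), which would lift (g), is inapplicable — the lot is solely residential. Exception (c) does not apply.
Exception (d)'s conditions are all satisfied: there is no plumbing or electrical service; the baseline figure is 494, meeting the 446 threshold; the reference index is 634, less than the 647 limit. Turning to paragraphs (i)–(j): (i) operates — aggregate throughput is 6,250 units, under the 6,640 units limit. (j) is not engaged (the registered capacity is 970 units, short of 1,370 units), so (i) stands. Exception (d) does not apply.
Exception (e): a current Annual Approval is held; a current Category 2 Registration is held; the structure will not be visible from the street — every condition holds. But applying paragraphs (k)–(r): (k) applies — the lot is in a historic district. (l) would limit (k) — a current Provisional Waiver is held — but (m) sets (l) aside: (m) operates against (l): a current Class B Notice is held. (n) would limit (m) — a current Provisional Registration is held — but (o) sets (n) aside: (o) operates against (n): the reportable unit count is 23, meeting the 23 threshold. (p), which would lift (o), does not operate here — there is no Category D Waiver in force. Exception (e) does not apply.
Every exception is unavailable, so the rule governs.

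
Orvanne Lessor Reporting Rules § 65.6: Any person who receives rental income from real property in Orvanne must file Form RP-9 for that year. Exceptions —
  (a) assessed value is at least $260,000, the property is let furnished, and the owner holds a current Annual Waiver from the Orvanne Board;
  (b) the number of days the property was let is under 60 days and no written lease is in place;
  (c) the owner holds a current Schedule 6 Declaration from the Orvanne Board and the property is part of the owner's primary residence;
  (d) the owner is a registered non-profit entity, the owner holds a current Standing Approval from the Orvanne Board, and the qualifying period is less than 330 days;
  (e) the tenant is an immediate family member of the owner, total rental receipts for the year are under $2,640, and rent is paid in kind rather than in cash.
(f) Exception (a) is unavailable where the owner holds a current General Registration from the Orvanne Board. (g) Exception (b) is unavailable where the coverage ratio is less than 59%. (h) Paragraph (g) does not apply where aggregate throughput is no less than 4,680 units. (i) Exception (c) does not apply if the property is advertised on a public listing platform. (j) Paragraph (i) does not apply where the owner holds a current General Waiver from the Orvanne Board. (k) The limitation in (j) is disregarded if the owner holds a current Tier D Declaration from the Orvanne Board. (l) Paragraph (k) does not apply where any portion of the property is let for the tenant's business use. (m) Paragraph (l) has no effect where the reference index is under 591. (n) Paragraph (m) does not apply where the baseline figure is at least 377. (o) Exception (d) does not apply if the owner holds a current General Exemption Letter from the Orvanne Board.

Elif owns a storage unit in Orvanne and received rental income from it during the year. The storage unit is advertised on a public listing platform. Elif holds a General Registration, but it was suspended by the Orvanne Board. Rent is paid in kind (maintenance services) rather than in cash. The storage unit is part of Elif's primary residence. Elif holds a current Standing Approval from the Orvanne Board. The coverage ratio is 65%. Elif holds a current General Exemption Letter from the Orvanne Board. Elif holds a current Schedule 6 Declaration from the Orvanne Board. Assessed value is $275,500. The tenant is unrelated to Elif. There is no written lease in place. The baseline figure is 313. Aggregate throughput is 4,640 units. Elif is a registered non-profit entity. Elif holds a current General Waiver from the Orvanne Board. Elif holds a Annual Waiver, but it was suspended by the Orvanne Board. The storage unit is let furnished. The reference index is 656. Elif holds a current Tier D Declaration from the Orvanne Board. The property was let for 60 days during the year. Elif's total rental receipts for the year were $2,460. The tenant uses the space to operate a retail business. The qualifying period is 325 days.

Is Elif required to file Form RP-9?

No — exception (c) applies; Elif is not required to file Form RP-9.

Exception (a) requires that the owner holds a current Annual Waiver from the Orvanne Board; but there is no Annual Waiver in force, so (a) is unavailable.
Exception (b) requires that the number of days the property was let is under 60 days; but the number of days the property was let is 60 days, not under 60 days, so (b) is unavailable.
All of (c)'s requirements are met (a current Schedule 6 Declaration is held; the storage unit is part of the primary residence). As to paragraphs (i)–(n): (i) applies (the property is publicly advertised), but is displaced by (j): (j) is triggered — a current General Waiver is held. (k) would limit (j) — a current Tier D Declaration is held — but (l) sets (k) aside: (l) operates against (k): the space is let for business use. (m) is not engaged (the reference index is 656, not under 591), so (l) stands. Exception (c) stands.
Exception (d): Elif is a registered non-profit; a current Standing Approval is held; the qualifying period is 325 days, less than the 330 days limit — every condition holds. However, paragraph (o) must be considered: (o) operates against (d): a current General Exemption Letter is held. So (d) is unavailable.
Exception (e) fails — the tenant is unrelated to the owner.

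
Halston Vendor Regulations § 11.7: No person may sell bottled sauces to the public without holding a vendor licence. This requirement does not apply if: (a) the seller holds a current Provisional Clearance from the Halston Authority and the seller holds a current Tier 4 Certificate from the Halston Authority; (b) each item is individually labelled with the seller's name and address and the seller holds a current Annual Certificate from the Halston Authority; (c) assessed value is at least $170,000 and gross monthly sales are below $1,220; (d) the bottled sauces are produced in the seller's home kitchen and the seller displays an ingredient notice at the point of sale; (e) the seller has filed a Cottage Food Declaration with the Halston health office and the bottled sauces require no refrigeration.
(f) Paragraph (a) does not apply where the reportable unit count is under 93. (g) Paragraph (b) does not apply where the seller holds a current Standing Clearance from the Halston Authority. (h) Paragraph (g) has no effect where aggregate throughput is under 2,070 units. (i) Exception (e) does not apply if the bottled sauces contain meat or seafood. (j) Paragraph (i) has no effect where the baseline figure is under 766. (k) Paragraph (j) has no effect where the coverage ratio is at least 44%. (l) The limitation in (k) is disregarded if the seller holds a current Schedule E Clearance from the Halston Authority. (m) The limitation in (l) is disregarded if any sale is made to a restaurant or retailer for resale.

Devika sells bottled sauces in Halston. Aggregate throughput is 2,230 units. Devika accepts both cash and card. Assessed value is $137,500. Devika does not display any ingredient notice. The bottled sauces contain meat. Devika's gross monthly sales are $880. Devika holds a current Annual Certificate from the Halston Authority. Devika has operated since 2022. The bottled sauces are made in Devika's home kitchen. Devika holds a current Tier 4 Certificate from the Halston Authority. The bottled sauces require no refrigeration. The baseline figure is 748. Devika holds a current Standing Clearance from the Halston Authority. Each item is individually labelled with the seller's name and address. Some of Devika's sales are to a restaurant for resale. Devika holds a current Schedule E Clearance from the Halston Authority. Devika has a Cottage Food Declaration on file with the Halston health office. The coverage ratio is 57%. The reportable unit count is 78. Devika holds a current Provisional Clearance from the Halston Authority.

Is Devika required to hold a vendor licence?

Exception (a) is satisfied on its face — a current Provisional Clearance is held; a current Tier 4 Certificate is held. But applying paragraph (f): (f) is triggered — the reportable unit count is 78, under the 93 limit. Exception (a) does not apply.
Exception (b) is satisfied on its face — items are individually labelled; a current Annual Certificate is held. Turning to paragraphs (g)–(h): (g) is triggered — a current Standing Clearance is held. (h) is not engaged (aggregate throughput is 2,230 units, not under 2,070 units), so (g) stands. Exception (b) does not apply.
Exception (c) fails — assessed value is $137,500, short of $170,000.
Exception (d) requires that the seller displays an ingredient notice at the point of sale; but no ingredient notice is displayed, so (d) is unavailable.
Exception (e): a Cottage Food Declaration is on file; the bottled sauces are shelf-stable — every condition holds. However, paragraphs (i)–(m) must be considered: (i) operates — the bottled sauces contain meat. (j) would limit (i) — the baseline figure is 748, under the 766 limit — but (k) sets (j) aside: (k) applies — the coverage ratio is 57%, meeting the 44% threshold. (l) is triggered (a current Schedule E Clearance is held), but yields to (m): (m) operates against (l): some sales are to a restaurant for resale. (e) is therefore removed.
Every exception is unavailable, so the rule governs.

Yes — Devika must hold a vendor licence.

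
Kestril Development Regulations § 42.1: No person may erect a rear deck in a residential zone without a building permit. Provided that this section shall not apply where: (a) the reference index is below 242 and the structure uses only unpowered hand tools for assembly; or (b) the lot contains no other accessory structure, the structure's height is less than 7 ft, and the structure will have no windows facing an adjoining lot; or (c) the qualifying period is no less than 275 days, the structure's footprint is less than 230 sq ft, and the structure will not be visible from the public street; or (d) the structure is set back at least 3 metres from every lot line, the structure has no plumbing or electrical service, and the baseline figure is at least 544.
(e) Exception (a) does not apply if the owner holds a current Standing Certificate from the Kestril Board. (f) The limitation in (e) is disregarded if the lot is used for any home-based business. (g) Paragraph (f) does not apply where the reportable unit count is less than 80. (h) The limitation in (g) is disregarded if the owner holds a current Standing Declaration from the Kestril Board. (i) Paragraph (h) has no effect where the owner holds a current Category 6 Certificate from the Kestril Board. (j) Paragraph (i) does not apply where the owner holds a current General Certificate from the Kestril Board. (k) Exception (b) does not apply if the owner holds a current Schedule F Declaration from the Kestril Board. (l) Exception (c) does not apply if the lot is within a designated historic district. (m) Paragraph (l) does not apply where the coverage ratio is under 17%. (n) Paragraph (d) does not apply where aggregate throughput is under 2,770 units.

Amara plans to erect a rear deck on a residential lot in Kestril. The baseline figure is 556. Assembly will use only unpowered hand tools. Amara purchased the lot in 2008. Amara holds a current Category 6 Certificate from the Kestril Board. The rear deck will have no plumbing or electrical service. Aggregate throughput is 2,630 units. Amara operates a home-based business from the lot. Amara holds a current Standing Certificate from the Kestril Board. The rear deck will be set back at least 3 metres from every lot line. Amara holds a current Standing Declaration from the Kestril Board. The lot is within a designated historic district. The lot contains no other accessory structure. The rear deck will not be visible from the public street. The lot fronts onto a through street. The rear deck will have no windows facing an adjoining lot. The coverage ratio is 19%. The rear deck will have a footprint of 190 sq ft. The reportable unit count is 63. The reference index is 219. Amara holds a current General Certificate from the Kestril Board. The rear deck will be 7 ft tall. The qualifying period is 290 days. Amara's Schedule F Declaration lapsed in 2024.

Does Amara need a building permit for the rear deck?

No — exception (a) applies; Amara does not need a building permit.

Exception (a): the reference index is 219, below the 242 limit; assembly uses only hand tools — every condition holds. Considering the limiting provisions: (e) would limit (a) — a current Standing Certificate is held — but (f) sets (e) aside: (f) operates — a home-based business operates on the lot. (g) would limit (f) — the reportable unit count is 63, less than the 80 limit — but (h) sets (g) aside: (h) operates against (g): a current Standing Declaration is held. (i) is engaged (a current Category 6 Certificate is held), but is displaced by (j): (j) operates — a current General Certificate is held. Exception (a) stands.
Exception (b) requires that the structure's height is less than 7 ft; but the structure's height is 7 ft, not less than 7 ft, so (b) is unavailable.
Exception (c) is satisfied on its face — the qualifying period is 290 days, meeting the 275 days threshold; the structure's footprint is 190 sq ft, less than the 230 sq ft limit; the structure will not be visible from the street. But: (l) applies — the lot is in a historic district. (m) is not engaged (the coverage ratio is 19%, not under 17%), so (l) stands. So (c) is unavailable.
All of (d)'s requirements are met (the setback is at least 3 m on every side; there is no plumbing or electrical service; the baseline figure is 556, meeting the 544 threshold). But: (n) operates — aggregate throughput is 2,630 units, under the 2,770 units limit. Exception (d) does not apply.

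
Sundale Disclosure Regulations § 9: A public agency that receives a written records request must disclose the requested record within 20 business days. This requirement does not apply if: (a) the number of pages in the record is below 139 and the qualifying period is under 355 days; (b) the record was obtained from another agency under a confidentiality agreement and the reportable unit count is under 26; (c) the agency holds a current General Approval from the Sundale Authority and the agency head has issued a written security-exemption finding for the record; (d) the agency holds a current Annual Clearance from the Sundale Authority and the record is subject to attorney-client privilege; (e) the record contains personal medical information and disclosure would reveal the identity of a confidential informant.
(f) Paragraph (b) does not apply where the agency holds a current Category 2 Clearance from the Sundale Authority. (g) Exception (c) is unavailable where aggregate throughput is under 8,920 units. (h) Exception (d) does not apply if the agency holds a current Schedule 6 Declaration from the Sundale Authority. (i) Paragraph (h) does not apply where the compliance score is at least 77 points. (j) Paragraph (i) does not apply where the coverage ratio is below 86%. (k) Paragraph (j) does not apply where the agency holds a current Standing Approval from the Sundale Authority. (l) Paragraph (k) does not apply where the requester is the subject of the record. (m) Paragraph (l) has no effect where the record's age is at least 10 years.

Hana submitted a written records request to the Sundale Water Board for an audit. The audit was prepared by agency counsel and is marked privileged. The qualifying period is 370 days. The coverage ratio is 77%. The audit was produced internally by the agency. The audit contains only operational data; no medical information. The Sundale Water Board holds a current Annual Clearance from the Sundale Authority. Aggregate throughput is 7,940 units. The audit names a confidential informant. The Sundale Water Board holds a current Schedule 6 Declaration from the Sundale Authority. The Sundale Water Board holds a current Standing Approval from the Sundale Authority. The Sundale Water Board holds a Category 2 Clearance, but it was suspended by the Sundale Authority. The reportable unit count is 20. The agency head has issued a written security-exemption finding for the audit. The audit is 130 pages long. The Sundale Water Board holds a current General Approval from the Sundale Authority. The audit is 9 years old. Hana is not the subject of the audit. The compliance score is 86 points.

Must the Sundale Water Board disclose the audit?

Exception (a) does not apply: the qualifying period is 370 days, not under 355 days.
Exception (b) requires that the record was obtained from another agency under a confidentiality agreement; but the audit was produced internally, so (b) is unavailable.
Exception (c): a current General Approval is held; a written security-exemption finding has been issued — every condition holds. However, paragraph (g) must be considered: (g) is engaged — aggregate throughput is 7,940 units, under the 8,920 units limit. So (c) is unavailable.
Exception (d): a current Annual Clearance is held; the audit is privileged — every condition holds. Considering the limiting provisions: (h) would limit (d) — a current Schedule 6 Declaration is held — but (i) sets (h) aside: (i) is engaged — the compliance score is 86 points, meeting the 77 points threshold. (j) would limit (i) — the coverage ratio is 77%, below the 86% limit — but (k) sets (j) aside: (k) operates against (j): a current Standing Approval is held. (l) is inapplicable (Hana is not the subject of the audit), so (k) stands. (d) remains available.
Exception (e) requires that the record contains personal medical information; but the audit contains only operational data, so (e) is unavailable.

No — exception (d) applies; the Sundale Water Board is not required to disclose the audit.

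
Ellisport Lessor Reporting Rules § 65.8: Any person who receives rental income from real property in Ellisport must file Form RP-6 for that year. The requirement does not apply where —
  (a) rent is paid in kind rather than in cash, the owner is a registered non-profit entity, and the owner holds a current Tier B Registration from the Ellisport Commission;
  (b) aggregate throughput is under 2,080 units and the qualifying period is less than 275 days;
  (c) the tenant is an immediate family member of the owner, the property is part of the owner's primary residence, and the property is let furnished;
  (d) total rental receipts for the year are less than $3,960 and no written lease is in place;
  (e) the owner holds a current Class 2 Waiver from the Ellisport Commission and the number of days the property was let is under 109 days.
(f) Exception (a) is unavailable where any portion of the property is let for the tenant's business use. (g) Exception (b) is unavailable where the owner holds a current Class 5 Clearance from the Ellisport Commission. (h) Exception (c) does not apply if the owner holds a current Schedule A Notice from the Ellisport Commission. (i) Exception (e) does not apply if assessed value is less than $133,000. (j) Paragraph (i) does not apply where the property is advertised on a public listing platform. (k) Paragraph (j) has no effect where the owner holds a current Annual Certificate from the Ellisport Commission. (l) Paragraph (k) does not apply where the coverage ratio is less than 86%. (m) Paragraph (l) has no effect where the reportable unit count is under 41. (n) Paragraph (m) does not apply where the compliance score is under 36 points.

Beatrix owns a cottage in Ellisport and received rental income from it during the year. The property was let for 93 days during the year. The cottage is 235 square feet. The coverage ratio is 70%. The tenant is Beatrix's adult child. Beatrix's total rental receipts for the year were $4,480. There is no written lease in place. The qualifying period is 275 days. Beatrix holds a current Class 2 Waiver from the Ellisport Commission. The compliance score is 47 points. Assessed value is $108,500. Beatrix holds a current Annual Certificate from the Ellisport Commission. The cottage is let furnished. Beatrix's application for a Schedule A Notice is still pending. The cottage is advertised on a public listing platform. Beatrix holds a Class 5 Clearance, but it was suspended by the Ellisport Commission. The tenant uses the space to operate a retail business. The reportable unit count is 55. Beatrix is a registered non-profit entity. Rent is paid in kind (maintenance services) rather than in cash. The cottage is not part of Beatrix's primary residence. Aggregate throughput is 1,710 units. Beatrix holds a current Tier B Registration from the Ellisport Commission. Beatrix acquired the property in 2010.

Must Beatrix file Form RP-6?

All of (a)'s requirements are met (rent is paid in kind; Beatrix is a registered non-profit; a current Tier B Registration is held). Turning to paragraph (f): (f) applies — the space is let for business use. Exception (a) does not apply.
Exception (b) fails — the qualifying period is 275 days, not less than 275 days.
Exception (c) fails — the cottage is not part of the primary residence.
Exception (d) requires that total rental receipts for the year are less than $3,960; but total rental receipts for the year are $4,480, not less than $3,960, so (d) is unavailable.
Exception (e) is satisfied on its face — a current Class 2 Waiver is held; the number of days the property was let is 93 days, under the 109 days limit. Applying paragraphs (i)–(n): (i) is triggered (assessed value is $108,500, less than the $133,000 limit), but yields to (j): (j) operates against (i): the property is publicly advertised. (k) would limit (j) — a current Annual Certificate is held — but (l) sets (k) aside: (l) operates against (k): the coverage ratio is 70%, less than the 86% limit. (m), which would lift (l), does not operate here — the reportable unit count is 55, not under 41. (e) remains available.

No — exception (e) applies; Beatrix is not required to file Form RP-6.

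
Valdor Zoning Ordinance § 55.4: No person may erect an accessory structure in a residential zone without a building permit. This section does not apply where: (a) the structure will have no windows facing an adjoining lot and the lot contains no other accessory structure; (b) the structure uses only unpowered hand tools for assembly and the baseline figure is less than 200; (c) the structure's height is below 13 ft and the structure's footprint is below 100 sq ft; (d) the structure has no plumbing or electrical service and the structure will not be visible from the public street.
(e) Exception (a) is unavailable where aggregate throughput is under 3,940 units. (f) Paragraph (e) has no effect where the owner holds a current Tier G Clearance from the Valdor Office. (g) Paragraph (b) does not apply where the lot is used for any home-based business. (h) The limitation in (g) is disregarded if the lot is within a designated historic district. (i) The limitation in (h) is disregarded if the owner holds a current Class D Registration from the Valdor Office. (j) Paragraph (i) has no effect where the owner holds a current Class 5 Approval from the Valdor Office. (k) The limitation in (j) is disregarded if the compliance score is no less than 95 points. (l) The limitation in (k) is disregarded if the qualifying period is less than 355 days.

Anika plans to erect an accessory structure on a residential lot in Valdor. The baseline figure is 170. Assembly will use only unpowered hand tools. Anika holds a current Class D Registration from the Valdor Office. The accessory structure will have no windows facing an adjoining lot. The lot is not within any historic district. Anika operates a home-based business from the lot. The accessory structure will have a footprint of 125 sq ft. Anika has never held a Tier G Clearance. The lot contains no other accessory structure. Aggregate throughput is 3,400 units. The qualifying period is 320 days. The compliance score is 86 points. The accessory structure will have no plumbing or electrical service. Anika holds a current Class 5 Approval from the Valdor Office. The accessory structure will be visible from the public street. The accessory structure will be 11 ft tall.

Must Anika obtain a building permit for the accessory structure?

Exception (a)'s conditions are all satisfied: no windows face an adjoining lot; the lot has no other accessory structure. But applying paragraphs (e)–(f): (e) operates against (a): aggregate throughput is 3,400 units, under the 3,940 units limit. (f), which would lift (e), is not triggered — the Tier G Clearance is not current. So (a) is unavailable.
All of (b)'s requirements are met (assembly uses only hand tools; the baseline figure is 170, less than the 200 limit). However, paragraphs (g)–(l) must be considered: (g) is triggered — a home-based business operates on the lot. (h) is inapplicable (the lot is not in a historic district), so (g) stands. (b) is therefore removed.
Exception (c) fails — the structure's footprint is 125 sq ft, not below 100 sq ft.
Exception (d) fails — the structure will be visible from the street.
None of the exceptions is available; § 55.4 applies in full.

Yes — Anika must obtain a building permit.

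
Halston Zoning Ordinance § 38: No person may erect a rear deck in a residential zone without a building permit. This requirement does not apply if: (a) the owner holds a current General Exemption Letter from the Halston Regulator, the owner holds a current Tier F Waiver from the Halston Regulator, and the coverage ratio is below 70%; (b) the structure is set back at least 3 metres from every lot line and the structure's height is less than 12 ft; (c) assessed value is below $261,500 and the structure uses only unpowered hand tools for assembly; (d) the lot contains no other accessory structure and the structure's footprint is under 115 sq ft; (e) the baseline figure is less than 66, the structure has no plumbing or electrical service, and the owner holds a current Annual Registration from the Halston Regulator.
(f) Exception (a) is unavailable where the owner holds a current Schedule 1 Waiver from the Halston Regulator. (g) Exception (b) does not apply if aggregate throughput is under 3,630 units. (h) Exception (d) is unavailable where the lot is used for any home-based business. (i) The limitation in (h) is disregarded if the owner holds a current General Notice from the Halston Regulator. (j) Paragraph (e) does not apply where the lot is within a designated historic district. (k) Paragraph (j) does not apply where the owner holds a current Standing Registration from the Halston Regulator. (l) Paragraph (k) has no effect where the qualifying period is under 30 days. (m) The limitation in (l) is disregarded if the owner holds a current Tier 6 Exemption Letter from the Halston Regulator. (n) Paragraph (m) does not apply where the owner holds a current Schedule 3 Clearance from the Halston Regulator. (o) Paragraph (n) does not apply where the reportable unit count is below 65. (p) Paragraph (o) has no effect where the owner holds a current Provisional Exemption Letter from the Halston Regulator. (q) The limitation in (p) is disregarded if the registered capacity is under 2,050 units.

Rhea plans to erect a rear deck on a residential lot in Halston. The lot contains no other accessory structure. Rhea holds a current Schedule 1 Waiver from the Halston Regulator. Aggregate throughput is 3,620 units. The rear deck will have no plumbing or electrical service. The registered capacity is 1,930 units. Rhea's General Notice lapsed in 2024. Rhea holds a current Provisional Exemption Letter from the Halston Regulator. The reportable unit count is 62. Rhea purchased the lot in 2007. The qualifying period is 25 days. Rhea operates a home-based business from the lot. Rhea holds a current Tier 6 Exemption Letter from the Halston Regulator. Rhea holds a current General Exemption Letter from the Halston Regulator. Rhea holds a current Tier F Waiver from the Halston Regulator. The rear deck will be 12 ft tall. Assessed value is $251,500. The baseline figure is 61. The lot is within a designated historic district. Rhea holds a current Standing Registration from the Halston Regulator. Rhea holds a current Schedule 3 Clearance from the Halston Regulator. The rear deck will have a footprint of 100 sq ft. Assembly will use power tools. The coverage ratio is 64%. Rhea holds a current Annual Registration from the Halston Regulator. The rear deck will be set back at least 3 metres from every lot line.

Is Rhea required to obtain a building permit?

No — exception (e) applies; Rhea does not need a building permit.

Exception (a) is satisfied on its face — a current General Exemption Letter is held; a current Tier F Waiver is held; the coverage ratio is 64%, below the 70% limit. But applying paragraph (f): (f) operates against (a): a current Schedule 1 Waiver is held. So (a) is unavailable.
Exception (b) fails — the structure's height is 12 ft, not less than 12 ft.
Exception (c) fails — assembly uses power tools.
All of (d)'s requirements are met (the lot has no other accessory structure; the structure's footprint is 100 sq ft, under the 115 sq ft limit). But applying paragraphs (h)–(i): (h) is engaged — a home-based business operates on the lot. (i) is not triggered (no current General Notice is held), so (h) stands. Exception (d) does not apply.
Exception (e): the baseline figure is 61, less than the 66 limit; there is no plumbing or electrical service; a current Annual Registration is held — every condition holds. Under paragraphs (j)–(q): (j) would limit (e) — the lot is in a historic district — but (k) sets (j) aside: (k) applies — a current Standing Registration is held. (l) is engaged (the qualifying period is 25 days, under the 30 days limit), but is itself disapplied by (m): (m) operates against (l): a current Tier 6 Exemption Letter is held. (n) is engaged (a current Schedule 3 Clearance is held), but is displaced by (o): (o) operates against (n): the reportable unit count is 62, below the 65 limit. (p) would limit (o) — a current Provisional Exemption Letter is held — but (q) sets (p) aside: (q) operates against (p): the registered capacity is 1,930 units, under the 2,050 units limit. (e) remains available.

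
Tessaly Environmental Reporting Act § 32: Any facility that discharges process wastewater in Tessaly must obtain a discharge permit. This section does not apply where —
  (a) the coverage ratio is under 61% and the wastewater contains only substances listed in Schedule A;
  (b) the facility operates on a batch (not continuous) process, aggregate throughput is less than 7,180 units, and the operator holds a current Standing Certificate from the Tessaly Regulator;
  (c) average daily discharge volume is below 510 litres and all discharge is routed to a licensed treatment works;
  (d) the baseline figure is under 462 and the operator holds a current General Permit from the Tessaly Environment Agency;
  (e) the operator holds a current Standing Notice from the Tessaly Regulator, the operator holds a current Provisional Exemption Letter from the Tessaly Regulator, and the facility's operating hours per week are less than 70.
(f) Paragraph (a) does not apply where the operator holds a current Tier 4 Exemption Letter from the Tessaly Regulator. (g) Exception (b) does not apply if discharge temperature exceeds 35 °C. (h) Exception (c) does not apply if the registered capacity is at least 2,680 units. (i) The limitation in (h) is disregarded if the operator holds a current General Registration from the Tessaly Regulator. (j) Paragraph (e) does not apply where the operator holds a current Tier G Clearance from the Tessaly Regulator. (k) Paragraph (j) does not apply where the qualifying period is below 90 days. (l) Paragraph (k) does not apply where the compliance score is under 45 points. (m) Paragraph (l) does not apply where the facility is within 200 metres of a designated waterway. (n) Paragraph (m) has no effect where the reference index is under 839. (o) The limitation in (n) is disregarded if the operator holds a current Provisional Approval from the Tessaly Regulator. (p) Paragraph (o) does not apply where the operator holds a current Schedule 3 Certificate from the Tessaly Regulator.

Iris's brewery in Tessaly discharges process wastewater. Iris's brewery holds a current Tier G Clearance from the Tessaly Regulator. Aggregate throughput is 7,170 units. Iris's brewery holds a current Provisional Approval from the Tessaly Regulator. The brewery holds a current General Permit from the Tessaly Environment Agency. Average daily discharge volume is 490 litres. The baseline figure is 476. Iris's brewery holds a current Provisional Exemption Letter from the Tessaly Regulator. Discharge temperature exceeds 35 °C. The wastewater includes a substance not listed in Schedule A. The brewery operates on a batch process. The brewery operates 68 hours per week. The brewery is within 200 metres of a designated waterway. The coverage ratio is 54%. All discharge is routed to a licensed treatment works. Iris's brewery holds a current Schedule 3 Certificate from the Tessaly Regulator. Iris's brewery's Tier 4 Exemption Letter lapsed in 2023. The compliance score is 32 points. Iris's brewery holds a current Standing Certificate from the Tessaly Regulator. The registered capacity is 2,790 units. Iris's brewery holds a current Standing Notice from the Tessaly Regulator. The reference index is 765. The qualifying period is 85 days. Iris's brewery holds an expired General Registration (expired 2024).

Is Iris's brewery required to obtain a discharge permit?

Yes — Iris's brewery must obtain a discharge permit.

Exception (a) does not apply: the wastewater includes a non-Schedule-A substance.
Exception (b) is satisfied on its face — the facility operates on a batch process; aggregate throughput is 7,170 units, less than the 7,180 units limit; a current Standing Certificate is held. But applying paragraph (g): (g) is engaged — discharge temperature exceeds 35 °C. Exception (b) does not apply.
All of (c)'s requirements are met (average daily discharge volume is 490 litres, below the 510 litres limit; discharge is routed to a licensed treatment works). But: (h) is engaged — the registered capacity is 2,790 units, meeting the 2,680 units threshold. (i), which would lift (h), does not operate here — no current General Registration is held. Exception (c) does not apply.
Exception (d) requires that the baseline figure is under 462; but the baseline figure is 476, not under 462, so (d) is unavailable.
Exception (e) is satisfied on its face — a current Standing Notice is held; a current Provisional Exemption Letter is held; the facility's operating hours per week are 68, less than the 70 limit. But: (j) applies — a current Tier G Clearance is held. (k) applies (the qualifying period is 85 days, below the 90 days limit), but is itself disapplied by (l): (l) operates against (k): the compliance score is 32 points, under the 45 points limit. (m) would limit (l) — the brewery is within 200 m of a designated waterway — but (n) sets (m) aside: (n) operates against (m): the reference index is 765, under the 839 limit. (o) is engaged (a current Provisional Approval is held), but is overridden by (p): (p) operates — a current Schedule 3 Certificate is held. (e) is therefore removed.
No exception applies. The general rule governs.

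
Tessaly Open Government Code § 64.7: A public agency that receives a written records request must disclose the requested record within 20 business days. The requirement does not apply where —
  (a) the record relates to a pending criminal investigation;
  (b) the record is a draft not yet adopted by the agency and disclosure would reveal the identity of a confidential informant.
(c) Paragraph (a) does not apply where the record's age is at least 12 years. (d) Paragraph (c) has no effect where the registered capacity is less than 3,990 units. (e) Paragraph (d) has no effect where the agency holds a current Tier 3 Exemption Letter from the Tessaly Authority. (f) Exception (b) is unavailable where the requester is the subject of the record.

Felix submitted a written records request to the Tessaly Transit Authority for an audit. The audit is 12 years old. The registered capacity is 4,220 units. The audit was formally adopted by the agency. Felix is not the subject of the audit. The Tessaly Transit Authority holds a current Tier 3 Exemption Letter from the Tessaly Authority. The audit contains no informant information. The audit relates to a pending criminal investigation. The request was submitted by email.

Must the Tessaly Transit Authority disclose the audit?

Yes — the Tessaly Transit Authority must disclose the audit.

Exception (a) is satisfied on its face — the audit relates to a pending investigation. But applying paragraphs (c)–(e): (c) operates against (a): the record's age is 12 years, meeting the 12 years threshold. (d) does not operate here (the registered capacity is 4,220 units, not less than 3,990 units), so (c) stands. Exception (a) does not apply.
Exception (b) fails — the audit has been formally adopted.
No exception displaces § 64.7.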